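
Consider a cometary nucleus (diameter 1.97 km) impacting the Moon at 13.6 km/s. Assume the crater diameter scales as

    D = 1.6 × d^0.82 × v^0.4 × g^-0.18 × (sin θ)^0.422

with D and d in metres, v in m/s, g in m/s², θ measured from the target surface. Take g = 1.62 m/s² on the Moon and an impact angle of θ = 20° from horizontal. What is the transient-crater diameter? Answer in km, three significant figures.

D ≈ 21.1 km

In SI units: d = 1970 m, v = 13600 m/s.
d^0.82 = 1970^0.82 = 502.9
v^0.4 = 13600^0.4 = 45.02
g^-0.18 = 1.62^-0.18 = 0.9168
(sin 20°)^0.422 = 0.3420^0.422 = 0.6359
D = 1.6 × 502.9 × 45.02 × 0.9168 × 0.6359 = 21119 m
   = 21.12 km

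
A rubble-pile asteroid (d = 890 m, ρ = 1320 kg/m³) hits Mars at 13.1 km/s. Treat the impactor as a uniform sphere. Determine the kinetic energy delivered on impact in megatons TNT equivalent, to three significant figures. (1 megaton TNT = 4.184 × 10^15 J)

E ≈ 9990 Mt TNT

v = 13100 m/s.
Mass m = (π/6) ρ d³ = (π/6) × 1320 × (890)³ = 4.872 × 10^11 kg
E = ½ m v² = 0.5 × 4.872 × 10^11 × (13100)² = 4.180 × 10^19 J
   = 4.180 × 10^19 / 4.184×10^15 = 9990 Mt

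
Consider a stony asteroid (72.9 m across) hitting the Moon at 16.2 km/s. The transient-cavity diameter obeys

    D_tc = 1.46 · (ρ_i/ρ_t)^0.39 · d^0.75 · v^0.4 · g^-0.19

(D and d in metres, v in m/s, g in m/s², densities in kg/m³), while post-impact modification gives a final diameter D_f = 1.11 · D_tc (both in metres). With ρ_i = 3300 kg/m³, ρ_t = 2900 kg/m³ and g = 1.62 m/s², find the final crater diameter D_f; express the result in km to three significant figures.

v = 16200 m/s.
(ρ_i/ρ_t)^0.39 = (3300/2900)^0.39 = 1.052
d^0.75 = 72.9^0.75 = 24.95
v^0.4 = 16200^0.4 = 48.28
g^-0.19 = 1.62^-0.19 = 0.9124
D_tc = 1.46 × 1.052 × 24.95 × 48.28 × 0.9124 = 1688 m
D_f = 1.11 × 1688 = 1874 m
     = 1.874 km

D_f ≈ 1.87 km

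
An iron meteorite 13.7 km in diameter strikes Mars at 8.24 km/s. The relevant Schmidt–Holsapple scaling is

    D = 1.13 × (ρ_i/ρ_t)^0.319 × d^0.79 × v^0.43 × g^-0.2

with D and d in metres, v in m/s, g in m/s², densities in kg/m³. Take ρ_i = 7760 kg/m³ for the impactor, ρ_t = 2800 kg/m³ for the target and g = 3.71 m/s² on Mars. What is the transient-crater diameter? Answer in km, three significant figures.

In SI units: d = 13700 m, v = 8240 m/s.
(ρ_i/ρ_t)^0.319 = (7760/2800)^0.319 = 1.384
d^0.79 = 13700^0.79 = 1854
v^0.43 = 8240^0.43 = 48.29
g^-0.2 = 3.71^-0.2 = 0.7694
D = 1.13 × 1.384 × 1854 × 48.29 × 0.7694 = 1.077 × 10^5 m
   = 107.7 km

D ≈ 108 km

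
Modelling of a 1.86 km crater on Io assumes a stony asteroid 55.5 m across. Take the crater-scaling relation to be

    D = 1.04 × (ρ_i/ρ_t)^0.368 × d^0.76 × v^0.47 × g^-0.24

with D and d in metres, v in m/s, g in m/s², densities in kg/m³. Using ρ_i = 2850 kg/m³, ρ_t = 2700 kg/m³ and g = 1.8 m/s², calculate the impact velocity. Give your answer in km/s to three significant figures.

Rearranging for v: v = [D / (1.04 · (2850/2700)^0.368 · 55.5^0.76 · 1.8^-0.24)]^(1/0.47).
D = 1860 m.
(2850/2700)^0.368 = 1.020
55.5^0.76 = 21.17
1.8^-0.24 = 0.8684
Denominator = 1.04 × 1.020 × 21.17 × 0.8684 = 19.50
D / 19.50 = 1860 / 19.50 = 95.38
v = 95.38^(1/0.47) = 95.38^2.1277 = 16281 m/s

v ≈ 16.3 km/s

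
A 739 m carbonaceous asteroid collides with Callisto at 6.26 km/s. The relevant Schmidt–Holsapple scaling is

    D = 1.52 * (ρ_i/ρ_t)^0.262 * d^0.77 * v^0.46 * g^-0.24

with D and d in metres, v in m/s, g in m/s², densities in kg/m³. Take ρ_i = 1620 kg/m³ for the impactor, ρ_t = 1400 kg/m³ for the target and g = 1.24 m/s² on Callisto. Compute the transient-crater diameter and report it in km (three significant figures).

In SI units: v = 6260 m/s.
(ρ_i/ρ_t)^0.262 = (1620/1400)^0.262 = 1.039
d^0.77 = 739^0.77 = 161.8
v^0.46 = 6260^0.46 = 55.77
g^-0.24 = 1.24^-0.24 = 0.9497
D = 1.52 × 1.039 × 161.8 × 55.77 × 0.9497 = 13534 m
   = 13.53 km

D ≈ 13.5 km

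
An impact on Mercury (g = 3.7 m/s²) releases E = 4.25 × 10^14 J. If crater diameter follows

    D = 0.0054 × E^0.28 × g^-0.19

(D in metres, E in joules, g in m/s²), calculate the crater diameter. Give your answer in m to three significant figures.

D ≈ 52.5 m

E^0.28 = (4.25 × 10^14)^0.28 = 1.247 × 10^4
g^-0.19 = 3.7^-0.19 = 0.7799
D = 0.0054 × 1.247 × 10^4 × 0.7799 = 52.52 m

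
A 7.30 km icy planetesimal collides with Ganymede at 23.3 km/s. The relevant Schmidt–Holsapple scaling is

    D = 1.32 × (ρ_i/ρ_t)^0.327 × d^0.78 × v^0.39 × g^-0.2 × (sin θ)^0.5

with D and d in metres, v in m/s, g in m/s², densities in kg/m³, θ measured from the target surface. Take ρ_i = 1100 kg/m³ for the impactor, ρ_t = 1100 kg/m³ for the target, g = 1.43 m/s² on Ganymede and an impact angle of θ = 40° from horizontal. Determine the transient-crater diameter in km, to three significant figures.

D ≈ 51.3 km

In SI units: d = 7300 m, v = 23300 m/s.
(ρ_i/ρ_t)^0.327 = (1100/1100)^0.327 = 1.000
d^0.78 = 7300^0.78 = 1031
v^0.39 = 23300^0.39 = 50.50
g^-0.2 = 1.43^-0.2 = 0.9310
(sin 40°)^0.5 = 0.6428^0.5 = 0.8017
D = 1.32 × 1.000 × 1031 × 50.50 × 0.9310 × 0.8017 = 51296 m
   = 51.30 km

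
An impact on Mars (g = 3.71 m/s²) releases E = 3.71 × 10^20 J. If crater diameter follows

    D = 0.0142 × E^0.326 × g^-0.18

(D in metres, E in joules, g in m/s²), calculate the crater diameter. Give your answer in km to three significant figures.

E^0.326 = (3.71 × 10^20)^0.326 = 5.077 × 10^6
g^-0.18 = 3.71^-0.18 = 0.7898
D = 0.0142 × 5.077 × 10^6 × 0.7898 = 56939 m
   = 56.94 km

D ≈ 56.9 km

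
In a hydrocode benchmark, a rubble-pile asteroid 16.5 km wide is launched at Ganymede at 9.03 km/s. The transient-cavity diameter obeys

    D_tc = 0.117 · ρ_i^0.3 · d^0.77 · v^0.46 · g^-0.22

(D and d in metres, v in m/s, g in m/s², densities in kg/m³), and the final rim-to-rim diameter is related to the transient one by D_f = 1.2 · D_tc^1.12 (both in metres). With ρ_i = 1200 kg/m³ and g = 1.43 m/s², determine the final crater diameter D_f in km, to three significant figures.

D_f ≈ 509 km

In SI: d = 16500 m, v = 9030 m/s.
ρ_i^0.3 = 1200^0.3 = 8.390
d^0.77 = 16500^0.77 = 1768
v^0.46 = 9030^0.46 = 66.01
g^-0.22 = 1.43^-0.22 = 0.9243
D_tc = 0.117 × 8.390 × 1768 × 66.01 × 0.9243 = 1.059 × 10^5 m
D_f = 1.2 × (1.059 × 10^5)^1.12 = 5.094 × 10^5 m
     = 509.4 km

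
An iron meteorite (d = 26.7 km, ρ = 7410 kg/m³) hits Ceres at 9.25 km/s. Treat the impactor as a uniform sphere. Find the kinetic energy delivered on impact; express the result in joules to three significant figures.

E ≈ 3.16 × 10^24 J

d = 26700 m; v = 9250 m/s.
Mass m = (π/6) ρ d³ = (π/6) × 7410 × (26700)³ = 7.385 × 10^16 kg
E = ½ m v² = 0.5 × 7.385 × 10^16 × (9250)² = 3.159 × 10^24 J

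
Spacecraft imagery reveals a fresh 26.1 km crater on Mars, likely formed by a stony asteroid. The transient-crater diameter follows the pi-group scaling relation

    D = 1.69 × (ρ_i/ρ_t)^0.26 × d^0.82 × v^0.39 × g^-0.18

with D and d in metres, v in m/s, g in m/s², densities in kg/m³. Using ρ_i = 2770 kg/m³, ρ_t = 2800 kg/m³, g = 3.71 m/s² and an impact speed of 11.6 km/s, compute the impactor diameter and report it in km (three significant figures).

d ≈ 2.00 km

Rearranging for d: d = [D / (1.69 · (2770/2800)^0.26 · 11600^0.39 · 3.71^-0.18)]^(1/0.82).
D = 26100 m.
(2770/2800)^0.26 = 0.9972
11600^0.39 = 38.47
3.71^-0.18 = 0.7898
Denominator = 1.69 × 0.9972 × 38.47 × 0.7898 = 51.20
D / 51.20 = 26100 / 51.20 = 509.8
d = 509.8^(1/0.82) = 509.8^1.2195 = 2003 m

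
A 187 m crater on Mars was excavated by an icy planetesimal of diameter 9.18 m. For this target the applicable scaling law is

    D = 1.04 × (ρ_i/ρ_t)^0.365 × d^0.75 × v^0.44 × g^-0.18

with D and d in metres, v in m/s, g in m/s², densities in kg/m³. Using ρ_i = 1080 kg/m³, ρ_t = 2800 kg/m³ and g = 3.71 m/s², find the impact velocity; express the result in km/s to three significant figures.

Rearranging for v: v = [D / (1.04 · (1080/2800)^0.365 · 9.18^0.75 · 3.71^-0.18)]^(1/0.44).
(1080/2800)^0.365 = 0.7063
9.18^0.75 = 5.274
3.71^-0.18 = 0.7898
Denominator = 1.04 × 0.7063 × 5.274 × 0.7898 = 3.060
D / 3.060 = 187 / 3.060 = 61.11
v = 61.11^(1/0.44) = 61.11^2.2727 = 11463 m/s

v ≈ 11.5 km/s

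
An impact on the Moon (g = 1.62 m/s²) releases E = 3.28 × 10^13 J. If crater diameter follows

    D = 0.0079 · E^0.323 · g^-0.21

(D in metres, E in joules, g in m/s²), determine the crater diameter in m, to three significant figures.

D ≈ 166 m

E^0.323 = (3.28 × 10^13)^0.323 = 2.321 × 10^4
g^-0.21 = 1.62^-0.21 = 0.9037
D = 0.0079 × 2.321 × 10^4 × 0.9037 = 165.7 m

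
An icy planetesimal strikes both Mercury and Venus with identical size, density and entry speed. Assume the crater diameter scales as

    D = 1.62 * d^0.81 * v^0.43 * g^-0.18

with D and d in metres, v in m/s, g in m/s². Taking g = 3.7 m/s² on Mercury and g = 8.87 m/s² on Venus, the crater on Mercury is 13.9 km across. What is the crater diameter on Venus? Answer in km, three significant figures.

D ≈ 11.9 km

All impactor-dependent factors cancel in the ratio, leaving D_Venus/D_Mercury = (g_Venus/g_Mercury)^-0.18.
(8.87/3.7)^-0.18 = 2.397^-0.18 = 0.8544
D_Venus = 0.8544 × 13.9 km = 11.9 km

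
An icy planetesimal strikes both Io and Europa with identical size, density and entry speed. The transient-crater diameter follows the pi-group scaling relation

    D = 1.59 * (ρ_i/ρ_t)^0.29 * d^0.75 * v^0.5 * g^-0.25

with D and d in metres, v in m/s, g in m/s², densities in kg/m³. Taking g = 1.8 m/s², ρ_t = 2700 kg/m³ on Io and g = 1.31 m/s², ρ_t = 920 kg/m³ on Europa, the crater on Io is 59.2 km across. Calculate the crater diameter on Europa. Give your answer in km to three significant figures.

The impactor-only factors (d, v, ρ_i) cancel in the ratio, leaving D_Europa/D_Io = (g_Europa/g_Io)^-0.25 · (ρ_t,Io/ρ_t,Europa)^0.29.
(1.31/1.8)^-0.25 = 0.7278^-0.25 = 1.083
(2700/920)^0.29 = 2.935^0.29 = 1.366
Ratio = 1.083 × 1.366 = 1.479
D_Europa = 1.479 × 59.2 km = 87.6 km

D ≈ 87.6 km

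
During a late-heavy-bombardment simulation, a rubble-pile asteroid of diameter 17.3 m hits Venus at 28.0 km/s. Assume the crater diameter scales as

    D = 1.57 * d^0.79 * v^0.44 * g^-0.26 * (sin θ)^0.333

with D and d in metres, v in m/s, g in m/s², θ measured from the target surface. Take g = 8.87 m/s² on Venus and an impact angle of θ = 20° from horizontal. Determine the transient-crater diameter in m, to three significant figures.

D ≈ 536 m

In SI units: v = 28000 m/s.
d^0.79 = 17.3^0.79 = 9.507
v^0.44 = 28000^0.44 = 90.52
g^-0.26 = 8.87^-0.26 = 0.5669
(sin 20°)^0.333 = 0.3420^0.333 = 0.6996
D = 1.57 × 9.507 × 90.52 × 0.5669 × 0.6996 = 535.9 m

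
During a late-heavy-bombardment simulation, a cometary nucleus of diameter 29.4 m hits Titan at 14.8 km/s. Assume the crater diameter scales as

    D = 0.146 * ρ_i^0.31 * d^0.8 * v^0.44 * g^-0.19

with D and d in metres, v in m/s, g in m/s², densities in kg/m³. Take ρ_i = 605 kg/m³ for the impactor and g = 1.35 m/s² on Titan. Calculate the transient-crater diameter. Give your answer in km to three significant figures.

D ≈ 1.03 km

In SI units: v = 14800 m/s.
ρ_i^0.31 = 605^0.31 = 7.284
d^0.8 = 29.4^0.8 = 14.95
v^0.44 = 14800^0.44 = 68.38
g^-0.19 = 1.35^-0.19 = 0.9446
D = 0.146 × 7.284 × 14.95 × 68.38 × 0.9446 = 1027 m
   = 1.027 km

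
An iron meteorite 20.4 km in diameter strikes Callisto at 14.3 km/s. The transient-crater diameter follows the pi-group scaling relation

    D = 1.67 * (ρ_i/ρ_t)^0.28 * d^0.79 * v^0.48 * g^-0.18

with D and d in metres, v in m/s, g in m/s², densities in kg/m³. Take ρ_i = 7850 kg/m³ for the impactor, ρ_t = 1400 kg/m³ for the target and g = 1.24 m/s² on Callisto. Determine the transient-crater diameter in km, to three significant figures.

In SI units: d = 20400 m, v = 14300 m/s.
(ρ_i/ρ_t)^0.28 = (7850/1400)^0.28 = 1.620
d^0.79 = 20400^0.79 = 2539
v^0.48 = 14300^0.48 = 98.76
g^-0.18 = 1.24^-0.18 = 0.9620
D = 1.67 × 1.620 × 2539 × 98.76 × 0.9620 = 6.526 × 10^5 m
   = 652.6 km

D ≈ 653 km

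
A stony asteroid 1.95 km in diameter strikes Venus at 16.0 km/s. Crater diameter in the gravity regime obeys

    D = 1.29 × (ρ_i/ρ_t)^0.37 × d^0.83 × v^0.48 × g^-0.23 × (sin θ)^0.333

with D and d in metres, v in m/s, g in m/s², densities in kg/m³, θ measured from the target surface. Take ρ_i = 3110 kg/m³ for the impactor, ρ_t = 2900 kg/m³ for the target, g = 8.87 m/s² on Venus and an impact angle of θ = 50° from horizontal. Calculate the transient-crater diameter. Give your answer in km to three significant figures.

D ≈ 41.1 km

In SI units: d = 1950 m, v = 16000 m/s.
(ρ_i/ρ_t)^0.37 = (3110/2900)^0.37 = 1.026
d^0.83 = 1950^0.83 = 537.9
v^0.48 = 16000^0.48 = 104.2
g^-0.23 = 8.87^-0.23 = 0.6053
(sin 50°)^0.333 = 0.7660^0.333 = 0.9151
D = 1.29 × 1.026 × 537.9 × 104.2 × 0.6053 × 0.9151 = 41091 m
   = 41.09 km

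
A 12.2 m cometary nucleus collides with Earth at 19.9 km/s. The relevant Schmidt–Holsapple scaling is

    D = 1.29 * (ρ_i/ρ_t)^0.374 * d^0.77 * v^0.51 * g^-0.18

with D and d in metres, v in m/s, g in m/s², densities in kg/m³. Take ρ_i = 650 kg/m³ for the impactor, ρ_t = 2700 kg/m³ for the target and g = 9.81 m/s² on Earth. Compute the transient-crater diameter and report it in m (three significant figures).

In SI units: v = 19900 m/s.
(ρ_i/ρ_t)^0.374 = (650/2700)^0.374 = 0.5871
d^0.77 = 12.2^0.77 = 6.863
v^0.51 = 19900^0.51 = 155.7
g^-0.18 = 9.81^-0.18 = 0.6630
D = 1.29 × 0.5871 × 6.863 × 155.7 × 0.6630 = 536.6 m

D ≈ 537 m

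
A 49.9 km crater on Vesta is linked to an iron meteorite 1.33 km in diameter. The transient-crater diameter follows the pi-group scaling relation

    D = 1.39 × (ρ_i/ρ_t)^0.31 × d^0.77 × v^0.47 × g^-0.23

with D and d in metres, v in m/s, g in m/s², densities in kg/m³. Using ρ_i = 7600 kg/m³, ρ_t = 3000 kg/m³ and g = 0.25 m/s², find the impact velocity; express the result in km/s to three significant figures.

Rearranging for v: v = [D / (1.39 · (7600/3000)^0.31 · 1330^0.77 · 0.25^-0.23)]^(1/0.47).
D = 49900 m.
(7600/3000)^0.31 = 1.334
1330^0.77 = 254.3
0.25^-0.23 = 1.376
Denominator = 1.39 × 1.334 × 254.3 × 1.376 = 648.8
D / 648.8 = 49900 / 648.8 = 76.91
v = 76.91^(1/0.47) = 76.91^2.1277 = 10299 m/s

v ≈ 10.3 km/s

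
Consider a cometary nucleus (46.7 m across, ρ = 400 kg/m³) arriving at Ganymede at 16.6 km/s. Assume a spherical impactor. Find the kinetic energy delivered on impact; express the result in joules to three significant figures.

v = 16600 m/s.
Mass m = (π/6) ρ d³ = (π/6) × 400 × (46.7)³ = 2.133 × 10^7 kg
E = ½ m v² = 0.5 × 2.133 × 10^7 × (16600)² = 2.939 × 10^15 J

E ≈ 2.94 × 10^15 J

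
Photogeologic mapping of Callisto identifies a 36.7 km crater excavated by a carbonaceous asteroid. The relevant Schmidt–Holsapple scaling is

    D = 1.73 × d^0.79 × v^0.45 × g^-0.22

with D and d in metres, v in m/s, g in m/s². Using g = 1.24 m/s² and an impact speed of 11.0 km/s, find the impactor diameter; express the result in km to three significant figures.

Rearranging for d: d = [D / (1.73 · 11000^0.45 · 1.24^-0.22)]^(1/0.79).
D = 36700 m.
11000^0.45 = 65.86
1.24^-0.22 = 0.9538
Denominator = 1.73 × 65.86 × 0.9538 = 108.7
D / 108.7 = 36700 / 108.7 = 337.6
d = 337.6^(1/0.79) = 337.6^1.2658 = 1587 m

d ≈ 1.59 km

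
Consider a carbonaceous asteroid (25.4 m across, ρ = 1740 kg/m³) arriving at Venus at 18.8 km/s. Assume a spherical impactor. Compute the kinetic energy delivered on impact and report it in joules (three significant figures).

v = 18800 m/s.
Mass m = (π/6) ρ d³ = (π/6) × 1740 × (25.4)³ = 1.493 × 10^7 kg
E = ½ m v² = 0.5 × 1.493 × 10^7 × (18800)² = 2.638 × 10^15 J

E ≈ 2.64 × 10^15 J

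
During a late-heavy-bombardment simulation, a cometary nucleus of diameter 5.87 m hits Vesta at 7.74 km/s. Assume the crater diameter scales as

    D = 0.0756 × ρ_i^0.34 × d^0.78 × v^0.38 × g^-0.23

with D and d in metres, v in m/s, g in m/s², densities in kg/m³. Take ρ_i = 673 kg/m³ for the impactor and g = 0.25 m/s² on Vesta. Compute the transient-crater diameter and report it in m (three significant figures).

In SI units: v = 7740 m/s.
ρ_i^0.34 = 673^0.34 = 9.152
d^0.78 = 5.87^0.78 = 3.977
v^0.38 = 7740^0.38 = 30.04
g^-0.23 = 0.25^-0.23 = 1.376
D = 0.0756 × 9.152 × 3.977 × 30.04 × 1.376 = 113.7 m

D ≈ 114 m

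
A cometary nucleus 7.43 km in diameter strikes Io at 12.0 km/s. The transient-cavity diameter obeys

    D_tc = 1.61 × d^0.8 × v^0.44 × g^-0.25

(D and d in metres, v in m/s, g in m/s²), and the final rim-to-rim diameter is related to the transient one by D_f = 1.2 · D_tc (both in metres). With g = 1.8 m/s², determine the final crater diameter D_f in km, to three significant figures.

D_f ≈ 130 km

In SI: d = 7430 m, v = 12000 m/s.
d^0.8 = 7430^0.8 = 1250
v^0.44 = 12000^0.44 = 62.35
g^-0.25 = 1.8^-0.25 = 0.8633
D_tc = 1.61 × 1250 × 62.35 × 0.8633 = 1.083 × 10^5 m
D_f = 1.2 × 1.083 × 10^5 = 1.300 × 10^5 m
     = 130.0 km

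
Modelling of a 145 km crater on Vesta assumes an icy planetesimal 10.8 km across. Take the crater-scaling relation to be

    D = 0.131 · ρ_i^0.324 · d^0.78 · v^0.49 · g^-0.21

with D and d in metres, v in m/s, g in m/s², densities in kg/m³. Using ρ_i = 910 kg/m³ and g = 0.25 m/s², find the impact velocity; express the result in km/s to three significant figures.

v ≈ 5.01 km/s

Rearranging for v: v = [D / (0.131 · 910^0.324 · 10800^0.78 · 0.25^-0.21)]^(1/0.49).
D = 145000 m.
910^0.324 = 9.093
10800^0.78 = 1400
0.25^-0.21 = 1.338
Denominator = 0.131 × 9.093 × 1400 × 1.338 = 2231
D / 2231 = 145000 / 2231 = 64.99
v = 64.99^(1/0.49) = 64.99^2.0408 = 5008 m/s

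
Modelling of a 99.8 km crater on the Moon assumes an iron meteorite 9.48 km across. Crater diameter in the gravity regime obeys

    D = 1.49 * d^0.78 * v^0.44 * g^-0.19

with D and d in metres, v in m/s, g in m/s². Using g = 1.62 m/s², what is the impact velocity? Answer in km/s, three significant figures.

Rearranging for v: v = [D / (1.49 · 9480^0.78 · 1.62^-0.19)]^(1/0.44).
D = 99800 m.
9480^0.78 = 1264
1.62^-0.19 = 0.9124
Denominator = 1.49 × 1264 × 0.9124 = 1718
D / 1718 = 99800 / 1718 = 58.09
v = 58.09^(1/0.44) = 58.09^2.2727 = 10216 m/s

v ≈ 10.2 km/s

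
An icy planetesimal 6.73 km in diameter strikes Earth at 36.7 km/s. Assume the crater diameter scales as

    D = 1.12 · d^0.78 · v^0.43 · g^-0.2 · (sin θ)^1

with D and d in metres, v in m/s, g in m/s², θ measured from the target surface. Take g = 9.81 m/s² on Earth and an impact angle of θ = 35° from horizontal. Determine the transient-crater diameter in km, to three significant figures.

D ≈ 36.2 km

In SI units: d = 6730 m, v = 36700 m/s.
d^0.78 = 6730^0.78 = 967.9
v^0.43 = 36700^0.43 = 91.79
g^-0.2 = 9.81^-0.2 = 0.6334
(sin 35°)^1 = 0.5736^1 = 0.5736
D = 1.12 × 967.9 × 91.79 × 0.6334 × 0.5736 = 36152 m
   = 36.15 km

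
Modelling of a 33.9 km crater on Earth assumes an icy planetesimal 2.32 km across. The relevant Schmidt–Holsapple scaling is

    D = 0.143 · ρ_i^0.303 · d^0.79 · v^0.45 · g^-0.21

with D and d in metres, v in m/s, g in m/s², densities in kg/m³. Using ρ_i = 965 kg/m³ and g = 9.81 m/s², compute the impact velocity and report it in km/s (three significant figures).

v ≈ 30.8 km/s

Rearranging for v: v = [D / (0.143 · 965^0.303 · 2320^0.79 · 9.81^-0.21)]^(1/0.45).
D = 33900 m.
965^0.303 = 8.023
2320^0.79 = 455.8
9.81^-0.21 = 0.6191
Denominator = 0.143 × 8.023 × 455.8 × 0.6191 = 323.7
D / 323.7 = 33900 / 323.7 = 104.7
v = 104.7^(1/0.45) = 104.7^2.2222 = 30812 m/s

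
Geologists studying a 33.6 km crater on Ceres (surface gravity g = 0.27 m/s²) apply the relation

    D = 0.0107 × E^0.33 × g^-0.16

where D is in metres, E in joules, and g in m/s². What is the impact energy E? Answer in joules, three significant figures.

E ≈ 2.58 × 10^19 J

Rearranging: E = [D / (0.0107 · g^-0.16)]^(1/0.33).
D = 33600 m.
g^-0.16 = 0.27^-0.16 = 1.233
D / (0.0107 × 1.233) = 33600 / (0.01319) = 2.547 × 10^6
E = (2.547 × 10^6)^3.0303 = 2.583 × 10^19 J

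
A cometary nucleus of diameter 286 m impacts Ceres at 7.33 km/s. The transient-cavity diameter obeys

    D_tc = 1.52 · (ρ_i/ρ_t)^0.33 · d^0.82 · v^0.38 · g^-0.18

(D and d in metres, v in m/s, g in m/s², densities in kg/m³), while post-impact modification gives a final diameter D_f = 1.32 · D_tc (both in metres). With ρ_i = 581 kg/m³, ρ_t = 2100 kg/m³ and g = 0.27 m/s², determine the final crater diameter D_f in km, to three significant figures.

D_f ≈ 5.05 km

v = 7330 m/s.
(ρ_i/ρ_t)^0.33 = (581/2100)^0.33 = 0.6544
d^0.82 = 286^0.82 = 103.3
v^0.38 = 7330^0.38 = 29.43
g^-0.18 = 0.27^-0.18 = 1.266
D_tc = 1.52 × 0.6544 × 103.3 × 29.43 × 1.266 = 3828 m
D_f = 1.32 × 3828 = 5053 m
     = 5.053 km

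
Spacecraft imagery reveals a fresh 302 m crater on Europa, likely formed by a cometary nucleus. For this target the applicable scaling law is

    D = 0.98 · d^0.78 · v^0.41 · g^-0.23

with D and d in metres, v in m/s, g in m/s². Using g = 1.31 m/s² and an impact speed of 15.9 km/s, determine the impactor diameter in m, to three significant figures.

d ≈ 10.4 m

Rearranging for d: d = [D / (0.98 · 15900^0.41 · 1.31^-0.23)]^(1/0.78).
15900^0.41 = 52.79
1.31^-0.23 = 0.9398
Denominator = 0.98 × 52.79 × 0.9398 = 48.62
D / 48.62 = 302 / 48.62 = 6.211
d = 6.211^(1/0.78) = 6.211^1.2821 = 10.40 m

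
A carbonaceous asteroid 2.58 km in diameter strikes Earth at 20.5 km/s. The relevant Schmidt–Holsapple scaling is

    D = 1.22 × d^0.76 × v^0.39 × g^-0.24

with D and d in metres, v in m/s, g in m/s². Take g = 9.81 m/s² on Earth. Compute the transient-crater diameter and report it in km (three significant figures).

D ≈ 13.3 km

In SI units: d = 2580 m, v = 20500 m/s.
d^0.76 = 2580^0.76 = 391.6
v^0.39 = 20500^0.39 = 48.04
g^-0.24 = 9.81^-0.24 = 0.5781
D = 1.22 × 391.6 × 48.04 × 0.5781 = 13268 m
   = 13.27 km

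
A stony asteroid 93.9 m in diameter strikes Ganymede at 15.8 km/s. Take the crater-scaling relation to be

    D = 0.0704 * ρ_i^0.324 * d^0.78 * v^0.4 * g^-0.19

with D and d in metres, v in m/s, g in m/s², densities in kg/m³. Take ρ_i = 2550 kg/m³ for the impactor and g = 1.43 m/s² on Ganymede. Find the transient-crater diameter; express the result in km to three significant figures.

In SI units: v = 15800 m/s.
ρ_i^0.324 = 2550^0.324 = 12.70
d^0.78 = 93.9^0.78 = 34.57
v^0.4 = 15800^0.4 = 47.80
g^-0.19 = 1.43^-0.19 = 0.9343
D = 0.0704 × 12.70 × 34.57 × 47.80 × 0.9343 = 1380 m
   = 1.380 km

D ≈ 1.38 km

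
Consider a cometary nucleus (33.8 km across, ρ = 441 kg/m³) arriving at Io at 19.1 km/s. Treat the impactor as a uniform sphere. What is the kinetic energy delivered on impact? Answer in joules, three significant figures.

E ≈ 1.63 × 10^24 J

d = 33800 m; v = 19100 m/s.
Mass m = (π/6) ρ d³ = (π/6) × 441 × (33800)³ = 8.916 × 10^15 kg
E = ½ m v² = 0.5 × 8.916 × 10^15 × (19100)² = 1.626 × 10^24 J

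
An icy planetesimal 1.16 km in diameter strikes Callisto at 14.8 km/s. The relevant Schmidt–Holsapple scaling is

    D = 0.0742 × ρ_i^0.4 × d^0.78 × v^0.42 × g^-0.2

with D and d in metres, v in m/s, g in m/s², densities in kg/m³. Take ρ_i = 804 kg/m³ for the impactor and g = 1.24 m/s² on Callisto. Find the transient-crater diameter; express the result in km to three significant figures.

In SI units: d = 1160 m, v = 14800 m/s.
ρ_i^0.4 = 804^0.4 = 14.52
d^0.78 = 1160^0.78 = 245.6
v^0.42 = 14800^0.42 = 56.43
g^-0.2 = 1.24^-0.2 = 0.9579
D = 0.0742 × 14.52 × 245.6 × 56.43 × 0.9579 = 14303 m
   = 14.30 km

D ≈ 14.3 km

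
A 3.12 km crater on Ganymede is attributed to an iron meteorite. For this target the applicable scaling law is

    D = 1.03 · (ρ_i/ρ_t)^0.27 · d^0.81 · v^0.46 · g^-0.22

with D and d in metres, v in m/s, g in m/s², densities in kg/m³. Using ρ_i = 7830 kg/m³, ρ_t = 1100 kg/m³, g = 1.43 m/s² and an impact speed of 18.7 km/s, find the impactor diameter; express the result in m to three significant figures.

d ≈ 42.7 m

Rearranging for d: d = [D / (1.03 · (7830/1100)^0.27 · 18700^0.46 · 1.43^-0.22)]^(1/0.81).
D = 3120 m.
(7830/1100)^0.27 = 1.699
18700^0.46 = 92.27
1.43^-0.22 = 0.9243
Denominator = 1.03 × 1.699 × 92.27 × 0.9243 = 149.2
D / 149.2 = 3120 / 149.2 = 20.91
d = 20.91^(1/0.81) = 20.91^1.2346 = 42.67 m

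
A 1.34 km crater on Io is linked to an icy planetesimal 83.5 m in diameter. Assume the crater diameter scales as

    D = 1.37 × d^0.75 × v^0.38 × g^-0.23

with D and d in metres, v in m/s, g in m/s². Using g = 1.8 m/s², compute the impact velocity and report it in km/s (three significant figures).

Rearranging for v: v = [D / (1.37 · 83.5^0.75 · 1.8^-0.23)]^(1/0.38).
D = 1340 m.
83.5^0.75 = 27.62
1.8^-0.23 = 0.8735
Denominator = 1.37 × 27.62 × 0.8735 = 33.05
D / 33.05 = 1340 / 33.05 = 40.54
v = 40.54^(1/0.38) = 40.54^2.6316 = 17034 m/s

v ≈ 17.0 km/s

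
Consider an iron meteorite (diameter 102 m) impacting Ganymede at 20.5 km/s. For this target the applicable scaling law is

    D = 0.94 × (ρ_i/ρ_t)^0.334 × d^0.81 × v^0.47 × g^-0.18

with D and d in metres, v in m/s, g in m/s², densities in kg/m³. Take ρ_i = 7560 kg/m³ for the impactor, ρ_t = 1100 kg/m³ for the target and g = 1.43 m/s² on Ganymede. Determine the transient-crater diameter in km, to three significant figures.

D ≈ 7.56 km

In SI units: v = 20500 m/s.
(ρ_i/ρ_t)^0.334 = (7560/1100)^0.334 = 1.904
d^0.81 = 102^0.81 = 42.36
v^0.47 = 20500^0.47 = 106.3
g^-0.18 = 1.43^-0.18 = 0.9376
D = 0.94 × 1.904 × 42.36 × 106.3 × 0.9376 = 7556 m
   = 7.556 km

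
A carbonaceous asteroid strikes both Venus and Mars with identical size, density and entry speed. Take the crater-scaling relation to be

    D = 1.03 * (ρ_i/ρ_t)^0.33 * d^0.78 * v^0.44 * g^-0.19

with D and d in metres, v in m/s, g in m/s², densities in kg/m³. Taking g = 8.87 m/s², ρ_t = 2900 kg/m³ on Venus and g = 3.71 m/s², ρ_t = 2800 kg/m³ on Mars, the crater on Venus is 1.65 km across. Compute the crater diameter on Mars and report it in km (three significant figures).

The impactor-only factors (d, v, ρ_i) cancel in the ratio, leaving D_Mars/D_Venus = (g_Mars/g_Venus)^-0.19 · (ρ_t,Venus/ρ_t,Mars)^0.33.
(3.71/8.87)^-0.19 = 0.4183^-0.19 = 1.180
(2900/2800)^0.33 = 1.036^0.33 = 1.012
Ratio = 1.180 × 1.012 = 1.194
D_Mars = 1.194 × 1.65 km = 1.97 km

D ≈ 1.97 km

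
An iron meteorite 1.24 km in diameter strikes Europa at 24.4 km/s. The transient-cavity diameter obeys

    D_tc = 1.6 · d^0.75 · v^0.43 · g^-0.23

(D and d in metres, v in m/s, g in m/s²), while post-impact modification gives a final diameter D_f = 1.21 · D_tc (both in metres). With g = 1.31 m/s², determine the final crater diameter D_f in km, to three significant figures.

D_f ≈ 29.3 km

In SI: d = 1240 m, v = 24400 m/s.
d^0.75 = 1240^0.75 = 209.0
v^0.43 = 24400^0.43 = 77.02
g^-0.23 = 1.31^-0.23 = 0.9398
D_tc = 1.6 × 209.0 × 77.02 × 0.9398 = 24210 m
D_f = 1.21 × 24210 = 29294 m
     = 29.29 km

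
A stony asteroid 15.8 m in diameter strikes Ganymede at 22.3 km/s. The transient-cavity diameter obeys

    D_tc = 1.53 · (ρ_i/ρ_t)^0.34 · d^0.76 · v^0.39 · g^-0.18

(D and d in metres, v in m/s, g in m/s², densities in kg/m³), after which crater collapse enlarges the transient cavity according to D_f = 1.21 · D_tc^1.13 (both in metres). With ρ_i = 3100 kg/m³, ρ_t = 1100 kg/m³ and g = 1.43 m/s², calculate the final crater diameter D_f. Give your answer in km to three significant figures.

v = 22300 m/s.
(ρ_i/ρ_t)^0.34 = (3100/1100)^0.34 = 1.422
d^0.76 = 15.8^0.76 = 8.147
v^0.39 = 22300^0.39 = 49.64
g^-0.18 = 1.43^-0.18 = 0.9376
D_tc = 1.53 × 1.422 × 8.147 × 49.64 × 0.9376 = 825.0 m
D_f = 1.21 × (825.0)^1.13 = 2390 m
     = 2.390 km

D_f ≈ 2.39 km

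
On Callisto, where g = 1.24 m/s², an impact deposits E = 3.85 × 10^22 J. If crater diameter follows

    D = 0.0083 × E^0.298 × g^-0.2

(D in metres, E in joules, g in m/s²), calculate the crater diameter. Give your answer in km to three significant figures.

D ≈ 42.7 km

E^0.298 = (3.85 × 10^22)^0.298 = 5.376 × 10^6
g^-0.2 = 1.24^-0.2 = 0.9579
D = 0.0083 × 5.376 × 10^6 × 0.9579 = 42742 m
   = 42.74 km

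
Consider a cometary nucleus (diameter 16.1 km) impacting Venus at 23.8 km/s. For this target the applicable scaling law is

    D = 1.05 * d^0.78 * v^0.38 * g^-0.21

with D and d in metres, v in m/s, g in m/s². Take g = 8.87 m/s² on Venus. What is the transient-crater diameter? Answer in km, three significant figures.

In SI units: d = 16100 m, v = 23800 m/s.
d^0.78 = 16100^0.78 = 1911
v^0.38 = 23800^0.38 = 46.04
g^-0.21 = 8.87^-0.21 = 0.6323
D = 1.05 × 1911 × 46.04 × 0.6323 = 58413 m
   = 58.41 km

D ≈ 58.4 km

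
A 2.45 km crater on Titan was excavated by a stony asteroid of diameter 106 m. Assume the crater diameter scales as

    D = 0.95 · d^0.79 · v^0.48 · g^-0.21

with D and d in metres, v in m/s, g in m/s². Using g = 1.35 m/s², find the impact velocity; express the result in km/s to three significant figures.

v ≈ 6.77 km/s

Rearranging for v: v = [D / (0.95 · 106^0.79 · 1.35^-0.21)]^(1/0.48).
D = 2450 m.
106^0.79 = 39.81
1.35^-0.21 = 0.9389
Denominator = 0.95 × 39.81 × 0.9389 = 35.51
D / 35.51 = 2450 / 35.51 = 68.99
v = 68.99^(1/0.48) = 68.99^2.0833 = 6772 m/s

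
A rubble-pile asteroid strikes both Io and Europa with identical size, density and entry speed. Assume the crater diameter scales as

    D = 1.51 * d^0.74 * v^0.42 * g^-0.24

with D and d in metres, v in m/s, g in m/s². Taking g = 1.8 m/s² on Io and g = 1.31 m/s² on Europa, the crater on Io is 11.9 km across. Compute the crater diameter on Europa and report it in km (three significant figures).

All impactor-dependent factors cancel in the ratio, leaving D_Europa/D_Io = (g_Europa/g_Io)^-0.24.
(1.31/1.8)^-0.24 = 0.7278^-0.24 = 1.079
D_Europa = 1.079 × 11.9 km = 12.8 km

D ≈ 12.8 km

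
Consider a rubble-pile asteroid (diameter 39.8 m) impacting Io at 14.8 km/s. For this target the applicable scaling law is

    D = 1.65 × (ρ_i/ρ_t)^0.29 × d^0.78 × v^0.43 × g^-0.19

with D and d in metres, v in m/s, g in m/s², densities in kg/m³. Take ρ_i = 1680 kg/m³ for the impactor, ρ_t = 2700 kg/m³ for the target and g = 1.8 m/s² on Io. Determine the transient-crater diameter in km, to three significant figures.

D ≈ 1.41 km

In SI units: v = 14800 m/s.
(ρ_i/ρ_t)^0.29 = (1680/2700)^0.29 = 0.8715
d^0.78 = 39.8^0.78 = 17.70
v^0.43 = 14800^0.43 = 62.12
g^-0.19 = 1.8^-0.19 = 0.8943
D = 1.65 × 0.8715 × 17.70 × 62.12 × 0.8943 = 1414 m
   = 1.414 km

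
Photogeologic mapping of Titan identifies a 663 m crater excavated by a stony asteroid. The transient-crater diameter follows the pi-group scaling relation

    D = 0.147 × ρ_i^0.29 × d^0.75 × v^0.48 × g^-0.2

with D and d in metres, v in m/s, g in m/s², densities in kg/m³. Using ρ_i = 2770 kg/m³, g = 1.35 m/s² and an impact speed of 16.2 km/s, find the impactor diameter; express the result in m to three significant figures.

d ≈ 7.62 m

Rearranging for d: d = [D / (0.147 · 2770^0.29 · 16200^0.48 · 1.35^-0.2)]^(1/0.75).
2770^0.29 = 9.961
16200^0.48 = 104.8
1.35^-0.2 = 0.9417
Denominator = 0.147 × 9.961 × 104.8 × 0.9417 = 144.5
D / 144.5 = 663 / 144.5 = 4.588
d = 4.588^(1/0.75) = 4.588^1.3333 = 7.623 m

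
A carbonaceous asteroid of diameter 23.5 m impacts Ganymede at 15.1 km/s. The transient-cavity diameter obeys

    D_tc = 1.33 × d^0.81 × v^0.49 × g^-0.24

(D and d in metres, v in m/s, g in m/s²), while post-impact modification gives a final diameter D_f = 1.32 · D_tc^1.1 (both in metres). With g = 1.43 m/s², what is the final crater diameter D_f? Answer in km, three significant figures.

v = 15100 m/s.
d^0.81 = 23.5^0.81 = 12.90
v^0.49 = 15100^0.49 = 111.6
g^-0.24 = 1.43^-0.24 = 0.9177
D_tc = 1.33 × 12.90 × 111.6 × 0.9177 = 1757 m
D_f = 1.32 × (1757)^1.1 = 4896 m
     = 4.896 km

D_f ≈ 4.90 km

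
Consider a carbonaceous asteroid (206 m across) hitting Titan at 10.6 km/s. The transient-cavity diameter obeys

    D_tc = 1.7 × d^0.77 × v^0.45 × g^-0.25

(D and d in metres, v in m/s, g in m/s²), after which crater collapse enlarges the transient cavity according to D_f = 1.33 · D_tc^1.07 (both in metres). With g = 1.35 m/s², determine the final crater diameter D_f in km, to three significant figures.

D_f ≈ 15.1 km

v = 10600 m/s.
d^0.77 = 206^0.77 = 60.49
v^0.45 = 10600^0.45 = 64.77
g^-0.25 = 1.35^-0.25 = 0.9277
D_tc = 1.7 × 60.49 × 64.77 × 0.9277 = 6179 m
D_f = 1.33 × (6179)^1.07 = 15140 m
     = 15.14 km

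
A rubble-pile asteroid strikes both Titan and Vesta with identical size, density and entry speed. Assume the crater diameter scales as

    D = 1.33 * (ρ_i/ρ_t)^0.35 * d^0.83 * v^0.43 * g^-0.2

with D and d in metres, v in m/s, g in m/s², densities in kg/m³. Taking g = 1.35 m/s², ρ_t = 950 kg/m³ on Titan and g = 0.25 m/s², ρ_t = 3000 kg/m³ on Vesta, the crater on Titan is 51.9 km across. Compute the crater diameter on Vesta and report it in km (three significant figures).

D ≈ 48.6 km

The impactor-only factors (d, v, ρ_i) cancel in the ratio, leaving D_Vesta/D_Titan = (g_Vesta/g_Titan)^-0.2 · (ρ_t,Titan/ρ_t,Vesta)^0.35.
(0.25/1.35)^-0.2 = 0.1852^-0.2 = 1.401
(950/3000)^0.35 = 0.3167^0.35 = 0.6687
Ratio = 1.401 × 0.6687 = 0.9368
D_Vesta = 0.9368 × 51.9 km = 48.6 km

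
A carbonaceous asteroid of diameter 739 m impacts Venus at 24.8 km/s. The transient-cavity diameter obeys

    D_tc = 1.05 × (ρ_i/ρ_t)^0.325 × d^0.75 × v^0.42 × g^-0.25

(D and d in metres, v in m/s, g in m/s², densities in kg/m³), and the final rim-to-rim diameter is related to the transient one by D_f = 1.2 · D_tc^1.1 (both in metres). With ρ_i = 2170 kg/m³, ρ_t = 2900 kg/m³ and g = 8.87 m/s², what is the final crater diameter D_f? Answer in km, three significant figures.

v = 24800 m/s.
(ρ_i/ρ_t)^0.325 = (2170/2900)^0.325 = 0.9101
d^0.75 = 739^0.75 = 141.7
v^0.42 = 24800^0.42 = 70.09
g^-0.25 = 8.87^-0.25 = 0.5795
D_tc = 1.05 × 0.9101 × 141.7 × 70.09 × 0.5795 = 5500 m
D_f = 1.2 × (5500)^1.1 = 15616 m
     = 15.62 km

D_f ≈ 15.6 km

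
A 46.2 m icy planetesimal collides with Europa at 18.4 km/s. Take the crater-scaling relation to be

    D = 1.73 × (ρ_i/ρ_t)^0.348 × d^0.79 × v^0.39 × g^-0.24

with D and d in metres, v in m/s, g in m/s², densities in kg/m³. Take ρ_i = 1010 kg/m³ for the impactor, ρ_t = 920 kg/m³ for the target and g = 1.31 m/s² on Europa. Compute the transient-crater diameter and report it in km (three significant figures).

In SI units: v = 18400 m/s.
(ρ_i/ρ_t)^0.348 = (1010/920)^0.348 = 1.033
d^0.79 = 46.2^0.79 = 20.66
v^0.39 = 18400^0.39 = 46.06
g^-0.24 = 1.31^-0.24 = 0.9372
D = 1.73 × 1.033 × 20.66 × 46.06 × 0.9372 = 1594 m
   = 1.594 km

D ≈ 1.59 km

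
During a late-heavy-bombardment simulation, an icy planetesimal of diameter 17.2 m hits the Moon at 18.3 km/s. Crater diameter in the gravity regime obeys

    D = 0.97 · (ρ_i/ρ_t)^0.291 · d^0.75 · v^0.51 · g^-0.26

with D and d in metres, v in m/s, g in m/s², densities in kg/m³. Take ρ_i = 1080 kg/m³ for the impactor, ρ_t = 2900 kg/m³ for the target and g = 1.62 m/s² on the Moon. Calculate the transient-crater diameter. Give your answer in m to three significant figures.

D ≈ 809 m

In SI units: v = 18300 m/s.
(ρ_i/ρ_t)^0.291 = (1080/2900)^0.291 = 0.7502
d^0.75 = 17.2^0.75 = 8.446
v^0.51 = 18300^0.51 = 149.2
g^-0.26 = 1.62^-0.26 = 0.8821
D = 0.97 × 0.7502 × 8.446 × 149.2 × 0.8821 = 808.9 m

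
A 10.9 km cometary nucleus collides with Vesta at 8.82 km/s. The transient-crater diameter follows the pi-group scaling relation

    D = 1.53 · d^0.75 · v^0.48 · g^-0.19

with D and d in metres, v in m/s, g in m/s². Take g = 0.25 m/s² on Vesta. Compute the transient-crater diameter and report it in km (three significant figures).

D ≈ 166 km

In SI units: d = 10900 m, v = 8820 m/s.
d^0.75 = 10900^0.75 = 1067
v^0.48 = 8820^0.48 = 78.31
g^-0.19 = 0.25^-0.19 = 1.301
D = 1.53 × 1067 × 78.31 × 1.301 = 1.663 × 10^5 m
   = 166.3 km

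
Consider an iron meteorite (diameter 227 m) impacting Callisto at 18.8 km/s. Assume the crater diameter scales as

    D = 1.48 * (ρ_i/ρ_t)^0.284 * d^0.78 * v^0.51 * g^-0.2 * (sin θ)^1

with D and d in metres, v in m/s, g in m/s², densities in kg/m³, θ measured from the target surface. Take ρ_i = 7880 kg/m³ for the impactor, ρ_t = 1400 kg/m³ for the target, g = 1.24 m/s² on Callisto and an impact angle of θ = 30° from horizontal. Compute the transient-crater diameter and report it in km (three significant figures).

In SI units: v = 18800 m/s.
(ρ_i/ρ_t)^0.284 = (7880/1400)^0.284 = 1.633
d^0.78 = 227^0.78 = 68.82
v^0.51 = 18800^0.51 = 151.3
g^-0.2 = 1.24^-0.2 = 0.9579
(sin 30°)^1 = 0.5000^1 = 0.5000
D = 1.48 × 1.633 × 68.82 × 151.3 × 0.9579 × 0.5000 = 12053 m
   = 12.05 km

D ≈ 12.1 km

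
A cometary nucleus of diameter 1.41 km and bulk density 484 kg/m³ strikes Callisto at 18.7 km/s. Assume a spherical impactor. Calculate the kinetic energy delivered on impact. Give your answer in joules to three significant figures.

d = 1410 m; v = 18700 m/s.
Mass m = (π/6) ρ d³ = (π/6) × 484 × (1410)³ = 7.104 × 10^11 kg
E = ½ m v² = 0.5 × 7.104 × 10^11 × (18700)² = 1.242 × 10^20 J

E ≈ 1.24 × 10^20 J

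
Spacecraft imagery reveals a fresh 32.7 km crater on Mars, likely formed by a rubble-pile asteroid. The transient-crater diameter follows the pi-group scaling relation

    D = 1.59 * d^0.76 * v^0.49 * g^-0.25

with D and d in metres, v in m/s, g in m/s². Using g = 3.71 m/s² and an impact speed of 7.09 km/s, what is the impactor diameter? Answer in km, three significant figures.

Rearranging for d: d = [D / (1.59 · 7090^0.49 · 3.71^-0.25)]^(1/0.76).
D = 32700 m.
7090^0.49 = 77.06
3.71^-0.25 = 0.7205
Denominator = 1.59 × 77.06 × 0.7205 = 88.28
D / 88.28 = 32700 / 88.28 = 370.4
d = 370.4^(1/0.76) = 370.4^1.3158 = 2398 m

d ≈ 2.40 km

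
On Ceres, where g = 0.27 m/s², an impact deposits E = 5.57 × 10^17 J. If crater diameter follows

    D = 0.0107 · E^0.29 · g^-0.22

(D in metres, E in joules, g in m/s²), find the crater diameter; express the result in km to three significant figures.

D ≈ 2.00 km

E^0.29 = (5.57 × 10^17)^0.29 = 1.401 × 10^5
g^-0.22 = 0.27^-0.22 = 1.334
D = 0.0107 × 1.401 × 10^5 × 1.334 = 2000 m
   = 2.000 km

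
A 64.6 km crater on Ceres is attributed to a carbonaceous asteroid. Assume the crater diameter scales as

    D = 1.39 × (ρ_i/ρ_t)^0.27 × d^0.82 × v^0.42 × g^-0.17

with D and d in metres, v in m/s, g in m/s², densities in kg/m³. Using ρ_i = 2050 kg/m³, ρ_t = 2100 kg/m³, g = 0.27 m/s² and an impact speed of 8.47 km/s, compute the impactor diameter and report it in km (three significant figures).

Rearranging for d: d = [D / (1.39 · (2050/2100)^0.27 · 8470^0.42 · 0.27^-0.17)]^(1/0.82).
D = 64600 m.
(2050/2100)^0.27 = 0.9935
8470^0.42 = 44.64
0.27^-0.17 = 1.249
Denominator = 1.39 × 0.9935 × 44.64 × 1.249 = 77.00
D / 77.00 = 64600 / 77.00 = 839.0
d = 839.0^(1/0.82) = 839.0^1.2195 = 3677 m

d ≈ 3.68 km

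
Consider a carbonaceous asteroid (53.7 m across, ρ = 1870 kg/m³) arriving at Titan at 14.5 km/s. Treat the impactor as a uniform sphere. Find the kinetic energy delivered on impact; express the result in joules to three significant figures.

v = 14500 m/s.
Mass m = (π/6) ρ d³ = (π/6) × 1870 × (53.7)³ = 1.516 × 10^8 kg
E = ½ m v² = 0.5 × 1.516 × 10^8 × (14500)² = 1.594 × 10^16 J

E ≈ 1.59 × 10^16 J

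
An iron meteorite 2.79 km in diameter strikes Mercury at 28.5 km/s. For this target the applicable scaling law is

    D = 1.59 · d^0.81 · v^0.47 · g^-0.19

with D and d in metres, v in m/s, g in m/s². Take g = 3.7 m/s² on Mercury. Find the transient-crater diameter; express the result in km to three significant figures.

D ≈ 95.1 km

In SI units: d = 2790 m, v = 28500 m/s.
d^0.81 = 2790^0.81 = 617.9
v^0.47 = 28500^0.47 = 124.1
g^-0.19 = 3.7^-0.19 = 0.7799
D = 1.59 × 617.9 × 124.1 × 0.7799 = 95088 m
   = 95.09 km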